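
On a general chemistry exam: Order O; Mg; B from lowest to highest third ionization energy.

Consider each +2 ion: O²⁺ still has 4 valence electrons; Mg²⁺ is the bare [Ne] core; B²⁺ still has 1 valence electron.
Pulling an electron out of a noble-gas core costs far more than removing a remaining valence electron, so Mg sits at the high end of IE_3.
Valence configurations: O²⁺ [He]2s²2p², B²⁺ [He]2s¹.
The numbers (kJ/mol): O 5300, Mg 7733, B 3660.
So the third ionization energies run B < O < Mg.

B < O < Mg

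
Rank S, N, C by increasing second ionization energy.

After 1 electron has been removed, what remains? S⁺ still has 5 valence electrons; N⁺ still has 4 valence electrons; C⁺ still has 3 valence electrons.
All are still removing valence electrons, so compare the +1 ions as you would atoms: IE_2 generally rises across a period (higher Z_eff) and falls down a group (larger shell), subject to the usual subshell exceptions.
Valence configurations: S⁺ [Ne]3s²3p³, N⁺ [He]2s²2p², C⁺ [He]2s²2p¹.
Tabulated IE_2 (kJ/mol): S 2252, N 2856, C 2353.
So the second ionization energies run S < C < N.

S < C < N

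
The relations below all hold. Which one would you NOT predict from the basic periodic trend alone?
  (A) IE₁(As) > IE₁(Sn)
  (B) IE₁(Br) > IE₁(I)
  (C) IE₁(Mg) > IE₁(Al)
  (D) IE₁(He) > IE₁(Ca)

(C)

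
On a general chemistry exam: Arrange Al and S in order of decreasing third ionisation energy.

After 2 electrons have been removed, what remains? Al²⁺ still has 1 valence electron; S²⁺ still has 4 valence electrons.
All are still removing valence electrons, so compare the +2 ions as you would atoms: IE_3 generally rises across a period (higher Z_eff) and falls down a group (larger shell), subject to the usual subshell exceptions.
Valence configurations: Al²⁺ [Ne]3s¹, S²⁺ [Ne]3s²3p².
The numbers (kJ/mol): Al 2745, S 3357.
Putting it together, IE_3: Al < S.

S, Al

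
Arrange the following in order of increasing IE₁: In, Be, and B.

In < B < Be

IE₁ increases left→right with effective nuclear charge and decreases top→bottom as the valence shell moves farther out.
These span different periods and groups, so the two trends combine.
B > In: they share group 13; the group trend gives B the larger value.
Be > B: this pair runs against the simple trend — see the exception note.
Note the exception: Be has a higher first ionization energy than B, contrary to the simple trend — removing B's lone 2p electron is easier than breaking Be's filled 2s².
For reference (kJ/mol): Be 900, B 801, In 558.
So from lowest to highest: In < B < Be.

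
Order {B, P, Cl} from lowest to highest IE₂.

P, Cl, B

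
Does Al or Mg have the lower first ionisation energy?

Mg is in period 3, group 2; Al is in period 3, group 13.
IE₁ increases left→right with effective nuclear charge and decreases top→bottom as the valence shell moves farther out.
All lie in period 3; the across-period trend (first ionization energy increases left to right) applies, with the exception below.
Note the exception: Mg has a higher first ionization energy than Al, contrary to the simple trend — Al's single 3p electron is easier to remove than one from Mg's filled 3s².
Tabulated first ionization energy (kJ/mol): Mg 738, Al 578.
So Al has the lower first ionisation energy (Al < Mg).

Al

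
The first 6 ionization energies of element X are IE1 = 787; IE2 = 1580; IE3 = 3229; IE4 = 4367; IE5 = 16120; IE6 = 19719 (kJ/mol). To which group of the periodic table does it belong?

Group 14

Look for the largest jump between consecutive ionization energies: IE5/IE4 ≈ 3.7, far larger than any earlier ratio.
That jump marks the point where a core electron is being removed. So the atom has 4 valence electrons.
A main-group element with 4 valence electrons is in group 14.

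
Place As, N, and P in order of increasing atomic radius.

N is in period 2, group 15; P is in period 3, group 15; As is in period 4, group 15.
Radius decreases left→right (rising Z_eff, same n) and increases top→bottom (higher n).
All are in group 15, so atomic radius increases down the group.
So from smallest to largest: N < P < As.

N < P < As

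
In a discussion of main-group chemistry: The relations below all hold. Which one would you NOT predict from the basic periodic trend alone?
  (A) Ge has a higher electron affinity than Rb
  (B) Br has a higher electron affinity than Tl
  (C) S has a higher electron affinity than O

The general trend: electron affinity increases across a period and decreases down a group.
(A) Ge (period 4, group 14) vs Rb (period 5, group 1): the stated order agrees with the simple trend.
(B) Br (period 4, group 17) vs Tl (period 6, group 13): the stated order agrees with the simple trend.
(C) S (period 3, group 16) vs O (period 2, group 16): the stated order contradicts the simple trend.
The exception is (C): the compact 2p subshell of O repels the added electron more than S's larger 3p does.

(C)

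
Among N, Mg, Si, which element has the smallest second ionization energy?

Mg

The second ionization energy removes an electron from the +1 ion. For each element: N⁺ still has 4 valence electrons; Mg⁺ still has 1 valence electron; Si⁺ still has 3 valence electrons.
All are still removing valence electrons, so compare the +1 ions as you would atoms: IE_2 generally rises across a period (higher Z_eff) and falls down a group (larger shell), subject to the usual subshell exceptions.
Valence configurations: N⁺ [He]2s²2p², Mg⁺ [Ne]3s¹, Si⁺ [Ne]3s²3p¹.
Tabulated IE_2 (kJ/mol): N 2856, Mg 1451, Si 1577.
Overall IE_2 order: Mg < Si < N.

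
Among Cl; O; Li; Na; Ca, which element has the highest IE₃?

Consider each +2 ion: Cl²⁺ still has 5 valence electrons; O²⁺ still has 4 valence electrons; Li²⁺ is already 1 electron into the core; Na²⁺ is already 1 electron into the core; Ca²⁺ is the bare [Ar] core.
Usually core removal costs more than valence removal, but here the competition is close: a tightly held n=2 valence electron can cost more to remove than an n=3 core electron, so the actual values have to decide it.
Valence configurations: Cl²⁺ [Ne]3s²3p³, O²⁺ [He]2s²2p².
The numbers (kJ/mol): Cl 3822, O 5300, Li 11815, Na 6910, Ca 4912.
Hence IE_3: Cl < Ca < O < Na < Li.

Li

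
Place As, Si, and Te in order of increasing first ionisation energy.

Si < Te < As

Si is in period 3, group 14; As is in period 4, group 15; Te is in period 5, group 16.
Removing the outermost electron gets harder across a period and easier down a group.
These sit on a diagonal, where the across-period and down-group effects partly cancel.
Te > Si: period and group pull opposite ways; the across-period shift dominates (869 vs 786 kJ/mol).
As > Te: period and group pull opposite ways; the down-group shift dominates (947 vs 869 kJ/mol).
For reference (kJ/mol): Si 786, As 947, Te 869.
So from lowest to highest: Si < Te < As.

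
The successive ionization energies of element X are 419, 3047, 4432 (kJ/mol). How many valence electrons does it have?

1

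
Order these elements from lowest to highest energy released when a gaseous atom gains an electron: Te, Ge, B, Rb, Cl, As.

Adding an electron releases more energy for atoms nearer the top right (short of the noble gases).
Here both period and group differ, so the two effects have to be weighed against each other.
Rb > B: this pair runs against the simple trend — see the exception note.
As > Rb: both effects reinforce here, so As is clearly the higher of the two.
Ge > As: this pair runs against the simple trend — see the exception note.
Te > Ge: period and group pull opposite ways; the across-period shift dominates (190 vs 119 kJ/mol).
Cl > Te: both effects reinforce here, so Cl is clearly the higher of the two.
Note the exception: Rb has a higher electron affinity than B, contrary to the simple trend — B's ns²np¹ configuration gives only a small electron affinity — the sparsely filled np subshell binds an added electron weakly.
Note the exception: Ge has a higher electron affinity than As, contrary to the simple trend — adding an electron to As's half-filled 4p³ is unfavourable, so Ge (4p²) has the more exothermic EA.
Tabulated electron affinity (kJ/mol): B 27, Cl 349, Ge 119, As 78, Rb 47, Te 190.
So from lowest to highest: B < Rb < As < Ge < Te < Cl.

B < Rb < As < Ge < Te < Cl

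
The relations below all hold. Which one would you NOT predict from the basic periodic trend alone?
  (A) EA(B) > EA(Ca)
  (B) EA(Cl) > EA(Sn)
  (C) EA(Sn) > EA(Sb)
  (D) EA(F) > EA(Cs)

(C)

The general trend: electron affinity increases across a period and decreases down a group.
(A) B (period 2, group 13) vs Ca (period 4, group 2): the stated order agrees with the simple trend.
(B) Cl (period 3, group 17) vs Sn (period 5, group 14): the stated order agrees with the simple trend.
(C) Sn (period 5, group 14) vs Sb (period 5, group 15): the stated order contradicts the simple trend.
(D) F (period 2, group 17) vs Cs (period 6, group 1): the stated order agrees with the simple trend.
The exception is (C): adding an electron to Sb's half-filled 5p³ is unfavourable, so Sn has the more exothermic EA.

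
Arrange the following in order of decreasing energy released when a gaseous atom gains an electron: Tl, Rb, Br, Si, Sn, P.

Br, Si, Sn, P, Rb, Tl

Si is in period 3, group 14; P is in period 3, group 15; Br is in period 4, group 17; Rb is in period 5, group 1; Sn is in period 5, group 14; Tl is in period 6, group 13.
EA tends to increase across a period and decrease down a group, though the pattern is less regular than for IE or radius.
These span different periods and groups, so the two trends combine.
Rb > Tl: the two effects oppose for this pair; the down-group effect wins (47 vs 19 kJ/mol).
P > Rb: relative to Rb, both the across-period and down-group shifts push P's electron affinity up.
Sn > P: this pair runs against the simple trend — see the exception note.
Si > Sn: Si sits above Sn in group 14, so the down-group effect alone puts Si higher.
Br > Si: the two effects oppose for this pair; the across-period effect wins (325 vs 134 kJ/mol).
Note the exception: Sn has a higher electron affinity than P, contrary to the simple trend — adding an electron to P's half-filled np³ subshell costs electron-pairing energy.
Note the exception: Si has a higher electron affinity than P, contrary to the simple trend — adding an electron to P's half-filled 3p³ is unfavourable, so Si (3p²) has the more exothermic EA.
For reference (kJ/mol): Si 134, P 72, Br 325, Rb 47, Sn 107, Tl 19.
So from highest to lowest: Br > Si > Sn > P > Rb > Tl.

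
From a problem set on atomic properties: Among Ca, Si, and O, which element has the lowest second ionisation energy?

Ca

IE_2 is the cost of taking one more electron from the +1 cation: Ca⁺ still has 1 valence electron; Si⁺ still has 3 valence electrons; O⁺ still has 5 valence electrons.
All are still removing valence electrons, so compare the +1 ions as you would atoms: IE_2 generally rises across a period (higher Z_eff) and falls down a group (larger shell), subject to the usual subshell exceptions.
Valence configurations: Ca⁺ [Ar]4s¹, Si⁺ [Ne]3s²3p¹, O⁺ [He]2s²2p³.
The numbers (kJ/mol): Ca 1145, Si 1577, O 3388.
Overall IE_2 order: Ca < Si < O.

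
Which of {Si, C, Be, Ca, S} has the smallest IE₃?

Si

The third ionization energy removes an electron from the +2 ion. For each element: Si²⁺ still has 2 valence electrons; C²⁺ still has 2 valence electrons; Be²⁺ is the bare [He] core; Ca²⁺ is the bare [Ar] core; S²⁺ still has 4 valence electrons.
Core electrons are held far more tightly than valence electrons, so Ca and Be top the IE_3 order.
Valence configurations: Si²⁺ [Ne]3s², C²⁺ [He]2s², S²⁺ [Ne]3s²3p².
Approximate IE_3 values (kJ/mol): Si 3232, C 4620, Be 14849, Ca 4912, S 3357.
Overall IE_3 order: Si < S < C < Ca < Be.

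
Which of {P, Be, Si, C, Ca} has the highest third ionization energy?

After 2 electrons have been removed, what remains? P²⁺ still has 3 valence electrons; Be²⁺ is the bare [He] core; Si²⁺ still has 2 valence electrons; C²⁺ still has 2 valence electrons; Ca²⁺ is the bare [Ar] core.
Core electrons are held far more tightly than valence electrons, so Ca and Be top the IE_3 order.
Valence configurations: P²⁺ [Ne]3s²3p¹, Si²⁺ [Ne]3s², C²⁺ [He]2s².
P²⁺ loses a lone 3p electron whereas Si²⁺ must break into a filled 3s² pair, so IE_3(Si) > IE_3(P) even though P has the higher nuclear charge.
Approximate IE_3 values (kJ/mol): P 2914, Be 14849, Si 3232, C 4620, Ca 4912.
Putting it together, IE_3: P < Si < C < Ca < Be.

Be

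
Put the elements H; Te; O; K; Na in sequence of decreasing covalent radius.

K, Na, Te, O, H

H is in period 1, group 1; O is in period 2, group 16; Na is in period 3, group 1; K is in period 4, group 1; Te is in period 5, group 16.
Across a period the added protons contract the valence shell; down a group each new principal shell makes the atom larger.
Neither a single period nor a single group — weigh both effects.
O > H: the two effects oppose for this pair; the down-group effect wins (63 vs 32 pm).
Te > O: Te sits below O in group 16, so the down-group effect alone puts Te larger.
Na > Te: period and group pull opposite ways; the across-period shift dominates (155 vs 136 pm).
K > Na: they share group 1; the group trend gives K the larger value.
Tabulated atomic radius (pm): H 32, O 63, Na 155, K 196, Te 136.
So from largest to smallest: K > Na > Te > O > H.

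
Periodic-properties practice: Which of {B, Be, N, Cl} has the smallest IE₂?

Be

Consider each +1 ion: B⁺ still has 2 valence electrons; Be⁺ still has 1 valence electron; N⁺ still has 4 valence electrons; Cl⁺ still has 6 valence electrons.
All are still removing valence electrons, so compare the +1 ions as you would atoms: IE_2 generally rises across a period (higher Z_eff) and falls down a group (larger shell), subject to the usual subshell exceptions.
Valence configurations: B⁺ [He]2s², Be⁺ [He]2s¹, N⁺ [He]2s²2p², Cl⁺ [Ne]3s²3p⁴.
Tabulated IE_2 (kJ/mol): B 2427, Be 1757, N 2856, Cl 2298.
Putting it together, IE_2: Be < Cl < B < N.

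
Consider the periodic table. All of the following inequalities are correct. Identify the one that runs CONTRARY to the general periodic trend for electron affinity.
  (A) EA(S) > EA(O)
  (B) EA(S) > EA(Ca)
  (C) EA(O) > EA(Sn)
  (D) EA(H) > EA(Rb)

(A)

The general trend: electron affinity increases across a period and decreases down a group.
(A) S (period 3, group 16) vs O (period 2, group 16): the stated order contradicts the simple trend.
(B) S (period 3, group 16) vs Ca (period 4, group 2): the stated order agrees with the simple trend.
(C) O (period 2, group 16) vs Sn (period 5, group 14): the stated order agrees with the simple trend.
(D) H (period 1, group 1) vs Rb (period 5, group 1): the stated order agrees with the simple trend.
The exception is (A): the compact 2p subshell of O repels the added electron more than S's larger 3p does.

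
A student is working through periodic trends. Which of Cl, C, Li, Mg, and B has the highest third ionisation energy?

Li

After 2 electrons have been removed, what remains? Cl²⁺ still has 5 valence electrons; C²⁺ still has 2 valence electrons; Li²⁺ is already 1 electron into the core; Mg²⁺ is the bare [Ne] core; B²⁺ still has 1 valence electron.
Breaking into a closed-shell core is much more expensive than removing a leftover valence electron — Mg and Li have the largest IE_3 here.
Valence configurations: Cl²⁺ [Ne]3s²3p³, C²⁺ [He]2s², B²⁺ [He]2s¹.
The numbers (kJ/mol): Cl 3822, C 4620, Li 11815, Mg 7733, B 3660.
Overall IE_3 order: B < Cl < C < Mg < Li.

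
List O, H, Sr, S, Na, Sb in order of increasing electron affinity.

Sr < Na < H < Sb < O < S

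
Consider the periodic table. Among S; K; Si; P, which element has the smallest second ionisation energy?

Consider each +1 ion: S⁺ still has 5 valence electrons; K⁺ is the bare [Ar] core; Si⁺ still has 3 valence electrons; P⁺ still has 4 valence electrons.
Core electrons are held far more tightly than valence electrons, so K tops the IE_2 order.
Valence configurations: S⁺ [Ne]3s²3p³, Si⁺ [Ne]3s²3p¹, P⁺ [Ne]3s²3p².
The numbers (kJ/mol): S 2252, K 3052, Si 1577, P 1907.
So the second ionization energies run Si < P < S < K.

Si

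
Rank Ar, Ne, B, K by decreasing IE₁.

B is in period 2, group 13; Ne is in period 2, group 18; Ar is in period 3, group 18; K is in period 4, group 1.
Across a period the outer electron is held more tightly (higher IE₁); down a group it sits in a higher shell, more shielded, and comes off more easily.
Neither a single period nor a single group — weigh both effects.
B > K: both effects reinforce here, so B is clearly the higher of the two.
Ar > B: the two effects oppose for this pair; the across-period effect wins (1521 vs 801 kJ/mol).
Ne > Ar: Ne sits above Ar in group 18, so the down-group effect alone puts Ne higher.
Approximate values (kJ/mol): B 801, Ne 2081, Ar 1521, K 419.
So from highest to lowest: Ne > Ar > B > K.

Ne > Ar > B > K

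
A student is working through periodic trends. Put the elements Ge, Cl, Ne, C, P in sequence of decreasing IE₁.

C is in period 2, group 14; Ne is in period 2, group 18; P is in period 3, group 15; Cl is in period 3, group 17; Ge is in period 4, group 14.
IE₁ increases left→right with effective nuclear charge and decreases top→bottom as the valence shell moves farther out.
Neither a single period nor a single group — weigh both effects.
P > Ge: both effects reinforce here, so P is clearly the higher of the two.
C > P: the two effects oppose for this pair; the down-group effect wins (1086 vs 1012 kJ/mol).
Cl > C: the two effects oppose for this pair; the across-period effect wins (1251 vs 1086 kJ/mol).
Ne > Cl: relative to Cl, both the across-period and down-group shifts push Ne's first ionization energy up.
Tabulated first ionization energy (kJ/mol): C 1086, Ne 2081, P 1012, Cl 1251, Ge 762.
So from highest to lowest: Ne > Cl > C > P > Ge.

Ne, Cl, C, P, Ge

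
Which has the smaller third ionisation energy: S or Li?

S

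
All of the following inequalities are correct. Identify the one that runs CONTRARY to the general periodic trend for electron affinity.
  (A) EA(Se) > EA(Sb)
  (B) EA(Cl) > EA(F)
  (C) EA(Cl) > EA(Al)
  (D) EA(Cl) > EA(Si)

The general trend: electron affinity increases across a period and decreases down a group.
(A) Se (period 4, group 16) vs Sb (period 5, group 15): the stated order agrees with the simple trend.
(B) Cl (period 3, group 17) vs F (period 2, group 17): the stated order contradicts the simple trend.
(C) Cl (period 3, group 17) vs Al (period 3, group 13): the stated order agrees with the simple trend.
(D) Cl (period 3, group 17) vs Si (period 3, group 14): the stated order agrees with the simple trend.
The exception is (B): F's small 2p subshell makes the incoming electron feel strong e⁻–e⁻ repulsion, so Cl actually releases more energy on gaining an electron.

(B)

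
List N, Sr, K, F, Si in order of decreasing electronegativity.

F, N, Si, Sr, K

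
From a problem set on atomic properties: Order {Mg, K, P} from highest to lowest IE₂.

The second ionization energy removes an electron from the +1 ion. For each element: Mg⁺ still has 1 valence electron; K⁺ is the bare [Ar] core; P⁺ still has 4 valence electrons.
Breaking into a closed-shell core is much more expensive than removing a leftover valence electron — K has the largest IE_2 here.
Valence configurations: Mg⁺ [Ne]3s¹, P⁺ [Ne]3s²3p².
Approximate IE_2 values (kJ/mol): Mg 1451, K 3052, P 1907.
Hence IE_2: Mg < P < K.

K > P > Mg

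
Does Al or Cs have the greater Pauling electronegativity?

Al is in period 3, group 13; Cs is in period 6, group 1.
Atoms toward the upper right of the periodic table pull bonding electrons most strongly.
Neither a single period nor a single group — weigh both effects.
Al > Cs: relative to Cs, both the across-period and down-group shifts push Al's electronegativity up.
Tabulated electronegativity (Pauling): Al 1.61, Cs 0.79.
So Al has the greater Pauling electronegativity (Al > Cs).

Al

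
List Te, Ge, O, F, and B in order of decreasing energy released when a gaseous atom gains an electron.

B is in period 2, group 13; O is in period 2, group 16; F is in period 2, group 17; Ge is in period 4, group 14; Te is in period 5, group 16.
Atoms with high Z_eff and room in the valence shell (especially the halogens) have the most exothermic electron affinities.
Neither a single period nor a single group — weigh both effects.
Ge > B: the two effects oppose for this pair; the across-period effect wins (119 vs 27 kJ/mol).
O > Ge: both effects reinforce here, so O is clearly the higher of the two.
Te > O: this pair runs against the simple trend — see the exception note.
F > Te: relative to Te, both the across-period and down-group shifts push F's electron affinity up.
Note the exception: Te has a higher electron affinity than O, contrary to the simple trend — O's compact 2p subshell gives strong electron–electron repulsion on the added electron.
For reference (kJ/mol): B 27, O 141, F 328, Ge 119, Te 190.
So from highest to lowest: F > Te > O > Ge > B.

F > Te > O > Ge > B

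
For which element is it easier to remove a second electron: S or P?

The second ionization energy removes an electron from the +1 ion. For each element: S⁺ still has 5 valence electrons; P⁺ still has 4 valence electrons.
All are still removing valence electrons, so compare the +1 ions as you would atoms: IE_2 generally rises across a period (higher Z_eff) and falls down a group (larger shell), subject to the usual subshell exceptions.
Valence configurations: S⁺ [Ne]3s²3p³, P⁺ [Ne]3s²3p².
Approximate IE_2 values (kJ/mol): S 2252, P 1907.
Overall IE_2 order: P < S.

P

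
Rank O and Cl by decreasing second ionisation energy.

O > Cl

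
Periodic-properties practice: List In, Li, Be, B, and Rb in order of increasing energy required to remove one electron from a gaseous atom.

Rb < Li < In < B < Be

Li is in period 2, group 1; Be is in period 2, group 2; B is in period 2, group 13; Rb is in period 5, group 1; In is in period 5, group 13.
Removing the outermost electron gets harder across a period and easier down a group.
These span different periods and groups, so the two trends combine.
Li > Rb: they share group 1; the group trend gives Li the larger value.
In > Li: the two effects oppose for this pair; the across-period effect wins (558 vs 520 kJ/mol).
B > In: they share group 13; the group trend gives B the larger value.
Be > B: this pair runs against the simple trend — see the exception note.
Note the exception: Be has a higher first ionization energy than B, contrary to the simple trend — removing B's lone 2p electron is easier than breaking Be's filled 2s².
Tabulated first ionization energy (kJ/mol): Li 520, Be 900, B 801, Rb 403, In 558.
So from lowest to highest: Rb < Li < In < B < Be.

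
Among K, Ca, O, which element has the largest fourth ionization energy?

O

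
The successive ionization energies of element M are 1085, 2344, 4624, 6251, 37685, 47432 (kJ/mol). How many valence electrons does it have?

Look for the largest jump between consecutive ionization energies: IE5/IE4 ≈ 6.0, far larger than any earlier ratio.
That jump marks the point where a core electron is being removed. So the atom has 4 valence electrons.

4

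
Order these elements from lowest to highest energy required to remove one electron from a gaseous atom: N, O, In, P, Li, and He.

Li < In < P < O < N < He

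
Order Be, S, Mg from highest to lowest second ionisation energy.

S > Be > Mg

The second ionization energy removes an electron from the +1 ion. For each element: Be⁺ still has 1 valence electron; S⁺ still has 5 valence electrons; Mg⁺ still has 1 valence electron.
All are still removing valence electrons, so compare the +1 ions as you would atoms: IE_2 generally rises across a period (higher Z_eff) and falls down a group (larger shell), subject to the usual subshell exceptions.
Valence configurations: Be⁺ [He]2s¹, S⁺ [Ne]3s²3p³, Mg⁺ [Ne]3s¹.
The numbers (kJ/mol): Be 1757, S 2252, Mg 1451.
Overall IE_2 order: Mg < Be < S.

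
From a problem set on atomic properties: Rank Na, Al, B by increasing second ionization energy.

Al, B, Na

IE_2 is the cost of taking one more electron from the +1 cation: Na⁺ is the bare [Ne] core; Al⁺ still has 2 valence electrons; B⁺ still has 2 valence electrons.
Pulling an electron out of a noble-gas core costs far more than removing a remaining valence electron, so Na sits at the high end of IE_2.
Valence configurations: Al⁺ [Ne]3s², B⁺ [He]2s².
Tabulated IE_2 (kJ/mol): Na 4562, Al 1817, B 2427.
Putting it together, IE_2: Al < B < Na.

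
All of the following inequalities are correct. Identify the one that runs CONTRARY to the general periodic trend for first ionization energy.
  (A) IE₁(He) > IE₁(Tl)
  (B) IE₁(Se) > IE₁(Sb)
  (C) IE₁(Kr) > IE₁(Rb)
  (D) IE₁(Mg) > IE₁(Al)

The general trend: first ionization energy increases across a period and decreases down a group.
(A) He (period 1, group 18) vs Tl (period 6, group 13): the stated order agrees with the simple trend.
(B) Se (period 4, group 16) vs Sb (period 5, group 15): the stated order agrees with the simple trend.
(C) Kr (period 4, group 18) vs Rb (period 5, group 1): the stated order agrees with the simple trend.
(D) Mg (period 3, group 2) vs Al (period 3, group 13): the stated order contradicts the simple trend.
The exception is (D): Al's single 3p electron is easier to remove than one from Mg's filled 3s².

(D)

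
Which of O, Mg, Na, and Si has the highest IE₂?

Na

After 1 electron has been removed, what remains? O⁺ still has 5 valence electrons; Mg⁺ still has 1 valence electron; Na⁺ is the bare [Ne] core; Si⁺ still has 3 valence electrons.
Breaking into a closed-shell core is much more expensive than removing a leftover valence electron — Na has the largest IE_2 here.
Valence configurations: O⁺ [He]2s²2p³, Mg⁺ [Ne]3s¹, Si⁺ [Ne]3s²3p¹.
Approximate IE_2 values (kJ/mol): O 3388, Mg 1451, Na 4562, Si 1577.
So the second ionization energies run Mg < Si < O < Na.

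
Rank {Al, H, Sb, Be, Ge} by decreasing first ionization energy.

H > Be > Sb > Ge > Al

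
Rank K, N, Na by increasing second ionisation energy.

N < K < Na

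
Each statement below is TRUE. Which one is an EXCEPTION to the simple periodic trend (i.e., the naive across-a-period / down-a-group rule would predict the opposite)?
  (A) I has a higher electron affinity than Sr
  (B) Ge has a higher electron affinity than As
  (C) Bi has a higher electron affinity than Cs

The general trend: electron affinity increases across a period and decreases down a group.
(A) I (period 5, group 17) vs Sr (period 5, group 2): the stated order agrees with the simple trend.
(B) Ge (period 4, group 14) vs As (period 4, group 15): the stated order contradicts the simple trend.
(C) Bi (period 6, group 15) vs Cs (period 6, group 1): the stated order agrees with the simple trend.
The exception is (B): adding an electron to As's half-filled 4p³ is unfavourable, so Ge (4p²) has the more exothermic EA.

(B)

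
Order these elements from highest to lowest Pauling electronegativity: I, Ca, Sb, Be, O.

O > I > Sb > Be > Ca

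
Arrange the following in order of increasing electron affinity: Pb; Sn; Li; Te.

Pb < Li < Sn < Te

Li is in period 2, group 1; Sn is in period 5, group 14; Te is in period 5, group 16; Pb is in period 6, group 14.
EA tends to increase across a period and decrease down a group, though the pattern is less regular than for IE or radius.
Here both period and group differ, so the two effects have to be weighed against each other.
Li > Pb: the two effects oppose for this pair; the down-group effect wins (60 vs 35 kJ/mol).
Sn > Li: period and group pull opposite ways; the across-period shift dominates (107 vs 60 kJ/mol).
Te > Sn: both are in period 5; the period trend gives Te the larger value.
For reference (kJ/mol): Li 60, Sn 107, Te 190, Pb 35.
So from lowest to highest: Pb < Li < Sn < Te.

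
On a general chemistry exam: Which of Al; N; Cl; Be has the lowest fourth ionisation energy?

Cl

Consider each +3 ion: Al³⁺ is the bare [Ne] core; N³⁺ still has 2 valence electrons; Cl³⁺ still has 4 valence electrons; Be³⁺ is already 1 electron into the core.
Core electrons are held far more tightly than valence electrons, so Al and Be top the IE_4 order.
Valence configurations: N³⁺ [He]2s², Cl³⁺ [Ne]3s²3p².
The numbers (kJ/mol): Al 11577, N 7475, Cl 5159, Be 21007.
Overall IE_4 order: Cl < N < Al < Be.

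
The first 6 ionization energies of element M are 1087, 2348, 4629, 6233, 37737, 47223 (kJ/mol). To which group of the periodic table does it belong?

Look for the largest jump between consecutive ionization energies: IE5/IE4 ≈ 6.1, far larger than any earlier ratio.
That jump marks the point where a core electron is being removed. So the atom has 4 valence electrons.
A main-group element with 4 valence electrons is in group 14.

Group 14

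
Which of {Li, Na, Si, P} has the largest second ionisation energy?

Li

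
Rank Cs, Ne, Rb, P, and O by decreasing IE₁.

Ne > O > P > Rb > Cs

O is in period 2, group 16; Ne is in period 2, group 18; P is in period 3, group 15; Rb is in period 5, group 1; Cs is in period 6, group 1.
IE₁ increases left→right with effective nuclear charge and decreases top→bottom as the valence shell moves farther out.
Here both period and group differ, so the two effects have to be weighed against each other.
Rb > Cs: they share group 1; the group trend gives Rb the larger value.
P > Rb: relative to Rb, both the across-period and down-group shifts push P's first ionization energy up.
O > P: relative to P, both the across-period and down-group shifts push O's first ionization energy up.
Ne > O: Ne lies to the right of O in period 2, so the across-period effect alone puts Ne higher.
For reference (kJ/mol): O 1314, Ne 2081, P 1012, Rb 403, Cs 376.
So from highest to lowest: Ne > O > P > Rb > Cs.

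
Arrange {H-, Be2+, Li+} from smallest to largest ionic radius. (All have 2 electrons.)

All of these have 2 electrons, so size is governed by nuclear charge alone: the more protons, the stronger the pull on the same electron cloud, and the smaller the ion.
Nuclear charges: Be2+ (Z=4), Li+ (Z=3), H- (Z=1).
Smallest to largest: Be2+ < Li+ < H-.

Be2+ < Li+ < H-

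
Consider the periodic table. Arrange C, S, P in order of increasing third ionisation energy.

The third ionization energy removes an electron from the +2 ion. For each element: C²⁺ still has 2 valence electrons; S²⁺ still has 4 valence electrons; P²⁺ still has 3 valence electrons.
All are still removing valence electrons, so compare the +2 ions as you would atoms: IE_3 generally rises across a period (higher Z_eff) and falls down a group (larger shell), subject to the usual subshell exceptions.
Valence configurations: C²⁺ [He]2s², S²⁺ [Ne]3s²3p², P²⁺ [Ne]3s²3p¹.
The numbers (kJ/mol): C 4620, S 3357, P 2914.
So the third ionization energies run P < S < C.

P < S < C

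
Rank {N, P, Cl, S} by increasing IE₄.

IE_4 is the cost of taking one more electron from the +3 cation: N³⁺ still has 2 valence electrons; P³⁺ still has 2 valence electrons; Cl³⁺ still has 4 valence electrons; S³⁺ still has 3 valence electrons.
All are still removing valence electrons, so compare the +3 ions as you would atoms: IE_4 generally rises across a period (higher Z_eff) and falls down a group (larger shell), subject to the usual subshell exceptions.
Valence configurations: N³⁺ [He]2s², P³⁺ [Ne]3s², Cl³⁺ [Ne]3s²3p², S³⁺ [Ne]3s²3p¹.
S³⁺ loses a lone 3p electron whereas P³⁺ must break into a filled 3s² pair, so IE_4(P) > IE_4(S) even though S has the higher nuclear charge.
The numbers (kJ/mol): N 7475, P 4964, Cl 5159, S 4556.
Putting it together, IE_4: S < P < Cl < N.

S < P < Cl < N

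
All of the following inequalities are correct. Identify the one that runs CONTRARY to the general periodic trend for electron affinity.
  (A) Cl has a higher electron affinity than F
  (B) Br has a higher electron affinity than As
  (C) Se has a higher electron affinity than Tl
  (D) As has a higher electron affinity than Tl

The general trend: electron affinity increases across a period and decreases down a group.
(A) Cl (period 3, group 17) vs F (period 2, group 17): the stated order contradicts the simple trend.
(B) Br (period 4, group 17) vs As (period 4, group 15): the stated order agrees with the simple trend.
(C) Se (period 4, group 16) vs Tl (period 6, group 13): the stated order agrees with the simple trend.
(D) As (period 4, group 15) vs Tl (period 6, group 13): the stated order agrees with the simple trend.
The exception is (A): F's small 2p subshell makes the incoming electron feel strong e⁻–e⁻ repulsion, so Cl actually releases more energy on gaining an electron.

(A)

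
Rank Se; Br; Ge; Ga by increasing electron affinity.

Atoms with high Z_eff and room in the valence shell (especially the halogens) have the most exothermic electron affinities.
All lie in period 4, so electron affinity increases left to right.
So from lowest to highest: Ga < Ge < Se < Br.

Ga < Ge < Se < Br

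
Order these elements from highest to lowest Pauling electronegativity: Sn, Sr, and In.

Smaller atoms with higher effective nuclear charge are more electronegative.
All lie in period 5, so electronegativity increases left to right.
So from highest to lowest: Sn > In > Sr.

Sn > In > Sr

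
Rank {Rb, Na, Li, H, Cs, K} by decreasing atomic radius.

Cs, Rb, K, Na, Li, H

H is in period 1, group 1; Li is in period 2, group 1; Na is in period 3, group 1; K is in period 4, group 1; Rb is in period 5, group 1; Cs is in period 6, group 1.
Moving right in a period, electrons are added to the same shell under a stronger nuclear pull, so atoms get smaller; moving down, a new shell is opened and atoms get larger.
All are in group 1, so atomic radius increases down the group.
So from largest to smallest: Cs > Rb > K > Na > Li > H.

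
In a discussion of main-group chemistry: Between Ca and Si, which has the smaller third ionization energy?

Si

Consider each +2 ion: Ca²⁺ is the bare [Ar] core; Si²⁺ still has 2 valence electrons.
Core electrons are held far more tightly than valence electrons, so Ca tops the IE_3 order.
Tabulated IE_3 (kJ/mol): Ca 4912, Si 3232.
So the third ionization energies run Si < Ca.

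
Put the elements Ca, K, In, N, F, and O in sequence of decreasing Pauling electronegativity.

N is in period 2, group 15; O is in period 2, group 16; F is in period 2, group 17; K is in period 4, group 1; Ca is in period 4, group 2; In is in period 5, group 13.
Atoms toward the upper right of the periodic table pull bonding electrons most strongly.
Here both period and group differ, so the two effects have to be weighed against each other.
Ca > K: Ca lies to the right of K in period 4, so the across-period effect alone puts Ca higher.
In > Ca: the two effects oppose for this pair; the across-period effect wins (1.78 vs 1.00).
N > In: relative to In, both the across-period and down-group shifts push N's electronegativity up.
O > N: O lies to the right of N in period 2, so the across-period effect alone puts O higher.
F > O: F lies to the right of O in period 2, so the across-period effect alone puts F higher.
Approximate values (Pauling): N 3.04, O 3.44, F 3.98, K 0.82, Ca 1.00, In 1.78.
So from highest to lowest: F > O > N > In > Ca > K.

F > O > N > In > Ca > K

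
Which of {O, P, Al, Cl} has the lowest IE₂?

Al

Consider each +1 ion: O⁺ still has 5 valence electrons; P⁺ still has 4 valence electrons; Al⁺ still has 2 valence electrons; Cl⁺ still has 6 valence electrons.
All are still removing valence electrons, so compare the +1 ions as you would atoms: IE_2 generally rises across a period (higher Z_eff) and falls down a group (larger shell), subject to the usual subshell exceptions.
Valence configurations: O⁺ [He]2s²2p³, P⁺ [Ne]3s²3p², Al⁺ [Ne]3s², Cl⁺ [Ne]3s²3p⁴.
Approximate IE_2 values (kJ/mol): O 3388, P 1907, Al 1817, Cl 2298.
Hence IE_2: Al < P < Cl < O.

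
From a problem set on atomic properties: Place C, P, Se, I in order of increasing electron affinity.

Adding an electron releases more energy for atoms nearer the top right (short of the noble gases).
A diagonal step moves right (one effect) and down (the opposite effect) at once.
C > P: period and group pull opposite ways; the down-group shift dominates (122 vs 72 kJ/mol).
Se > C: period and group pull opposite ways; the across-period shift dominates (195 vs 122 kJ/mol).
I > Se: period and group pull opposite ways; the across-period shift dominates (295 vs 195 kJ/mol).
For reference (kJ/mol): C 122, P 72, Se 195, I 295.
So from lowest to highest: P < C < Se < I.

P, C, Se, I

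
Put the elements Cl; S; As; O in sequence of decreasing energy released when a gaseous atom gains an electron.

Cl > S > O > As

O is in period 2, group 16; S is in period 3, group 16; Cl is in period 3, group 17; As is in period 4, group 15.
Electron affinity generally becomes more exothermic across a period toward the halogens and less exothermic down a group.
Neither a single period nor a single group — weigh both effects.
O > As: relative to As, both the across-period and down-group shifts push O's electron affinity up.
S > O: this pair runs against the simple trend — see the exception note.
Cl > S: Cl lies to the right of S in period 3, so the across-period effect alone puts Cl higher.
Note the exception: S has a higher electron affinity than O, contrary to the simple trend — the compact 2p subshell of O repels the added electron more than S's larger 3p does.
For reference (kJ/mol): O 141, S 200, Cl 349, As 78.
So from highest to lowest: Cl > S > O > As.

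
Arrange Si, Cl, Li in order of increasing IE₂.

Consider each +1 ion: Si⁺ still has 3 valence electrons; Cl⁺ still has 6 valence electrons; Li⁺ is the bare [He] core.
Core electrons are held far more tightly than valence electrons, so Li tops the IE_2 order.
Valence configurations: Si⁺ [Ne]3s²3p¹, Cl⁺ [Ne]3s²3p⁴.
Tabulated IE_2 (kJ/mol): Si 1577, Cl 2298, Li 7298.
Overall IE_2 order: Si < Cl < Li.

Si, Cl, Li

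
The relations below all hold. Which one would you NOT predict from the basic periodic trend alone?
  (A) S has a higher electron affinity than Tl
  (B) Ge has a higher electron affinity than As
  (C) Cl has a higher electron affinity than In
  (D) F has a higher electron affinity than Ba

(B)

The general trend: electron affinity increases across a period and decreases down a group.
(A) S (period 3, group 16) vs Tl (period 6, group 13): the stated order agrees with the simple trend.
(B) Ge (period 4, group 14) vs As (period 4, group 15): the stated order contradicts the simple trend.
(C) Cl (period 3, group 17) vs In (period 5, group 13): the stated order agrees with the simple trend.
(D) F (period 2, group 17) vs Ba (period 6, group 2): the stated order agrees with the simple trend.
The exception is (B): adding an electron to As's half-filled 4p³ is unfavourable, so Ge (4p²) has the more exothermic EA.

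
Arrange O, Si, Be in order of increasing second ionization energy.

Si < Be < O

IE_2 is the cost of taking one more electron from the +1 cation: O⁺ still has 5 valence electrons; Si⁺ still has 3 valence electrons; Be⁺ still has 1 valence electron.
All are still removing valence electrons, so compare the +1 ions as you would atoms: IE_2 generally rises across a period (higher Z_eff) and falls down a group (larger shell), subject to the usual subshell exceptions.
Valence configurations: O⁺ [He]2s²2p³, Si⁺ [Ne]3s²3p¹, Be⁺ [He]2s¹.
The numbers (kJ/mol): O 3388, Si 1577, Be 1757.
Putting it together, IE_2: Si < Be < O.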